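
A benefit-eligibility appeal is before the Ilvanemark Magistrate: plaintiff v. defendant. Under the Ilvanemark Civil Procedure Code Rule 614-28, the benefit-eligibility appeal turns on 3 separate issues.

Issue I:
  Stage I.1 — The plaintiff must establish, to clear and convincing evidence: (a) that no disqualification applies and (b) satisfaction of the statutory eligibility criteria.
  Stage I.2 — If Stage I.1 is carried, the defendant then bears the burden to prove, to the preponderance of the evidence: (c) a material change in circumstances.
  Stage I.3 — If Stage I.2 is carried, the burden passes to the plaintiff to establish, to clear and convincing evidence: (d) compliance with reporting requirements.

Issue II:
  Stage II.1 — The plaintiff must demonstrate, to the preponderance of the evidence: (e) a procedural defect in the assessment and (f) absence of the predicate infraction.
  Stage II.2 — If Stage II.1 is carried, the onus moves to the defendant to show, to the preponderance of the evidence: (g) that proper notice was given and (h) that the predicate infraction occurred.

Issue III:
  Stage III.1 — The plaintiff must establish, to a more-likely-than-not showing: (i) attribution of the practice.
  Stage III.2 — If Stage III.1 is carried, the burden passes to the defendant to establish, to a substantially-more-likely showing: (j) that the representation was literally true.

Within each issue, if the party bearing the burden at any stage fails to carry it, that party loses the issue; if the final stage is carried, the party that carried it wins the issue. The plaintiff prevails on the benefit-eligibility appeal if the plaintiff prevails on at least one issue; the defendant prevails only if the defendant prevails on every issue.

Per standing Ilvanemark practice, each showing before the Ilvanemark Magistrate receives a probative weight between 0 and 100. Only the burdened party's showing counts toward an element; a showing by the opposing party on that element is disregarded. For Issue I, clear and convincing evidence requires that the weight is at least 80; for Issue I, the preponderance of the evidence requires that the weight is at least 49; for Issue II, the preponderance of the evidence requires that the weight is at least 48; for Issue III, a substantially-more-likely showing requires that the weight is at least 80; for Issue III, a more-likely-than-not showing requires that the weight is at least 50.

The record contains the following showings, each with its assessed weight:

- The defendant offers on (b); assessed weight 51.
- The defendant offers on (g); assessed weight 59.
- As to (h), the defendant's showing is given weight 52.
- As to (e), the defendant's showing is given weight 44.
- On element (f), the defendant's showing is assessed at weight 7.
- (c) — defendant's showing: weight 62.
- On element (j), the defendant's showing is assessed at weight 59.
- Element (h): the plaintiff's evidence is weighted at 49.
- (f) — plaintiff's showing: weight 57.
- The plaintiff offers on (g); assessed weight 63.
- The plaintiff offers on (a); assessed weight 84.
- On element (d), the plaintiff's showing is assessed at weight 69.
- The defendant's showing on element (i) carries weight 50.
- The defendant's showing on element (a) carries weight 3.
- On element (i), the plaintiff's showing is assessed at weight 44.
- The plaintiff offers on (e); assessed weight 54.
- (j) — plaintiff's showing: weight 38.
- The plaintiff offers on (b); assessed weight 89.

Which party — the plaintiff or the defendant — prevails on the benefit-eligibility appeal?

defendant

— Issue I —
Stage I.1 (plaintiff, clear and convincing evidence, weight is at least 80): (a) 84 (defendant's 3 disregarded) ≥ 80 — meets; (b) 89 (defendant's 51 disregarded) ≥ 80 — meets.
  All elements met. The burden passes to the defendant.
Stage I.2 (defendant, the preponderance of the evidence, weight is at least 49): (c) 62 ≥ 49 — meets.
  All elements met. The burden passes to the plaintiff.
Stage I.3 (plaintiff, clear and convincing evidence, weight is at least 80): (d) 69 < 80 — fails.
  The plaintiff does not carry Stage I.3.
So the defendant prevails on this issue.
— Issue II —
At Stage II.1 the plaintiff must meet the preponderance of the evidence (weight is at least 48): on (e) the weight is 54 (the defendant's 44 is given no effect), which does reach 48, so (e) meets the standard; on (f) the weight is 57 (the defendant's 7 is given no effect), which does reach 48, so (f) meets the standard.
  Stage II.1 is satisfied; the onus moves to the defendant.
At Stage II.2 the defendant must meet the preponderance of the evidence (weight is at least 48): on (g) the weight is 59 (the plaintiff's 63 is given no effect), which does reach 48, so (g) meets the standard; on (h) the weight is 52 (the plaintiff's 49 is given no effect), ≥ 48, so (h) meets the standard.
  Stage II.2 carried; the final stage is satisfied.
With every stage satisfied, the defendant prevails on this issue.
— Issue III —
At Stage III.1 the plaintiff must meet a more-likely-than-not showing (weight is at least 50): on (i) the weight is 44 (the defendant's 50 is given no effect), < 50, so (i) does not meet the standard.
  Not every element is met, so the plaintiff fails to carry Stage III.1.
The analysis ends at Stage III.1; the defendant prevails on this issue.
Per-issue: Issue I → defendant; Issue II → defendant; Issue III → defendant. The plaintiff must prevail on at least one issue; overall, the defendant prevails.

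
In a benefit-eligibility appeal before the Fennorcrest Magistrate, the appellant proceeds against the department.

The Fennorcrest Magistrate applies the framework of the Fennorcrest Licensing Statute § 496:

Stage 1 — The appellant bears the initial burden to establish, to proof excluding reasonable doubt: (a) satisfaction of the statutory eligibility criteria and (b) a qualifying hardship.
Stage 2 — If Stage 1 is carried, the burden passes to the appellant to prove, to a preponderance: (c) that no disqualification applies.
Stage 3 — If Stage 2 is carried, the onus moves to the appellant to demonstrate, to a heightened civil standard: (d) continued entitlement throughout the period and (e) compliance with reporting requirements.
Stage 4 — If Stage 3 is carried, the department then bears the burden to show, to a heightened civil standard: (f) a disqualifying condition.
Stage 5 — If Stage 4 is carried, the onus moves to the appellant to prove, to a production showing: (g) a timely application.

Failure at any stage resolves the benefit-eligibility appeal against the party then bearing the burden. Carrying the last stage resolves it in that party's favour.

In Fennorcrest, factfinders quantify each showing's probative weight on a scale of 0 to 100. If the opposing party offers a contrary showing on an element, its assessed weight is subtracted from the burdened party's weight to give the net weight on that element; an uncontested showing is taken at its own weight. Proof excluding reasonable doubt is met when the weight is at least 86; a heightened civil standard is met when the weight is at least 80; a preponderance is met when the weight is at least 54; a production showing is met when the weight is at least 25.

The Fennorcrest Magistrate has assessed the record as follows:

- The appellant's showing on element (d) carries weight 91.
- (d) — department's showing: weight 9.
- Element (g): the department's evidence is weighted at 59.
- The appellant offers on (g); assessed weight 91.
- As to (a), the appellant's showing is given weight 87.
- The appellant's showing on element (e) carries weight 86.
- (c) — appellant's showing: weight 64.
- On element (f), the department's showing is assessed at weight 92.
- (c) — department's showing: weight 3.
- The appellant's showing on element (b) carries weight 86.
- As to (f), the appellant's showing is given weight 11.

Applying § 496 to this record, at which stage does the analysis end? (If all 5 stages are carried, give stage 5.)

Stage 1 — burden on appellant; standard: proof excluding reasonable doubt (weight is at least 86).
    (a): 87 ≥ 86 [met]
    (b): 86 ≥ 86 [met]
  Stage 1 is satisfied; the appellant continues to bear the burden.
Stage 2 — burden on appellant; standard: a preponderance (weight is at least 54).
    (c): 64 − 3 = 61 ≥ 54 [met]
  Stage 2 is satisfied; the appellant continues to bear the burden.
Stage 3 — burden on appellant; standard: a heightened civil standard (weight is at least 80).
    (d): 91 − 9 = 82 ≥ 80 [met]
    (e): 86 ≥ 80 [met]
  All elements met. The burden passes to the department.
Stage 4 — burden on department; standard: a heightened civil standard (weight is at least 80).
    (f): 92 − 11 = 81 ≥ 80 [met]
  Stage 4 is satisfied; the onus moves to the appellant.
Stage 5 — burden on appellant; standard: a production showing (weight is at least 25).
    (g): 91 − 59 = 32 ≥ 25 [met]
  The appellant carries the last stage.
All stages carried — the appellant prevails.

stage 5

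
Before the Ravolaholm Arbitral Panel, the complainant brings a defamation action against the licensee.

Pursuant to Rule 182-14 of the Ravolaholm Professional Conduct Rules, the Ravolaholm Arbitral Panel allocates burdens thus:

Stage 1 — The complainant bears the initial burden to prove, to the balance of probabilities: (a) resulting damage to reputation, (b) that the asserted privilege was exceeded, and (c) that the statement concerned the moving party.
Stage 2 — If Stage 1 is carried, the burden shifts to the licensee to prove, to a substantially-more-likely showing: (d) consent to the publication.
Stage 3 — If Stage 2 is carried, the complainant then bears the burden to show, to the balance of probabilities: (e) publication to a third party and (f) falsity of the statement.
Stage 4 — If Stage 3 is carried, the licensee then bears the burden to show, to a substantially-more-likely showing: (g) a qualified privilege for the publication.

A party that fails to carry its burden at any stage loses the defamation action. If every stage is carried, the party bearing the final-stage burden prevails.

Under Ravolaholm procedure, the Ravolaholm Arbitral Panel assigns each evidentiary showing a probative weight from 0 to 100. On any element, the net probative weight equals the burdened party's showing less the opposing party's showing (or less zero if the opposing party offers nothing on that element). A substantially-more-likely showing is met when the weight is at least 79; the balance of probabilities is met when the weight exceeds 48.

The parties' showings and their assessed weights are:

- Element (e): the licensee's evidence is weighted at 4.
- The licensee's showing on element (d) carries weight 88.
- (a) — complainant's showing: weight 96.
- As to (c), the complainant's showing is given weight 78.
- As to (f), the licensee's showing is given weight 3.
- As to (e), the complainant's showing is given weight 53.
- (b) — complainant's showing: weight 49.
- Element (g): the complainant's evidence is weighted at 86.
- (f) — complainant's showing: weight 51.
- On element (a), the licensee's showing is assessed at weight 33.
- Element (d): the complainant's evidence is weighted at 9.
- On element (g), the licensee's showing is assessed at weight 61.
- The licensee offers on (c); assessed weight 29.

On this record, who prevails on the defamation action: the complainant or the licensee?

Stage 1 (complainant, the balance of probabilities, weight exceeds 48): (a) net 96−33=63 > 48 — meets; (b) 49 > 48 — meets; (c) net 78−29=49 > 48 — meets.
  Stage 1 is satisfied; the onus moves to the licensee.
Stage 2 (licensee, a substantially-more-likely showing, weight is at least 79): (d) net 88−9=79 ≥ 79 — meets.
  Stage 2 carried; the burden shifts to the complainant.
Stage 3 (complainant, the balance of probabilities, weight exceeds 48): (e) net 53−4=49 > 48 — meets; (f) net 51−3=48 ≤ 48 — fails.
  Not every element is met, so the complainant fails to carry Stage 3.
The licensee prevails.

licensee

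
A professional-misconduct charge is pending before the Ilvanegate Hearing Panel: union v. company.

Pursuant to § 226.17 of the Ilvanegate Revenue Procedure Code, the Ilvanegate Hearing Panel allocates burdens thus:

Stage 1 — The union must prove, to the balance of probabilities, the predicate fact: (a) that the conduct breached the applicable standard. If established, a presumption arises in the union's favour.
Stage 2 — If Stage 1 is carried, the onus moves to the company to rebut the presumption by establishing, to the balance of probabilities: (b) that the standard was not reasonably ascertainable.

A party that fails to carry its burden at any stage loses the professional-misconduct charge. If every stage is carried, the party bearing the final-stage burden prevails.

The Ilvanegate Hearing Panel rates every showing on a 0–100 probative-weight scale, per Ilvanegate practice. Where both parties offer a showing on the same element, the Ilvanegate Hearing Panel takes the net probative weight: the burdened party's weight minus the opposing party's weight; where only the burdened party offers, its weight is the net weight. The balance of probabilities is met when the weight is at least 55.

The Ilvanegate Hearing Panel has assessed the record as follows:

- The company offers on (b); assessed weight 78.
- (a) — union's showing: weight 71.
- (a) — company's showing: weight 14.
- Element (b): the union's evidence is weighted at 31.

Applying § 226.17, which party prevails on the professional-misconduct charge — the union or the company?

union

Stage 1 (union, the balance of probabilities, weight is at least 55): (a) net 71−14=57 ≥ 55 — meets.
  Stage 1 carried; the burden shifts to the company.
Stage 2 (company, the balance of probabilities, weight is at least 55): (b) net 78−31=47 < 55 — fails.
  Stage 2 not carried; the company fails its burden.
The analysis ends at Stage 2; the union prevails.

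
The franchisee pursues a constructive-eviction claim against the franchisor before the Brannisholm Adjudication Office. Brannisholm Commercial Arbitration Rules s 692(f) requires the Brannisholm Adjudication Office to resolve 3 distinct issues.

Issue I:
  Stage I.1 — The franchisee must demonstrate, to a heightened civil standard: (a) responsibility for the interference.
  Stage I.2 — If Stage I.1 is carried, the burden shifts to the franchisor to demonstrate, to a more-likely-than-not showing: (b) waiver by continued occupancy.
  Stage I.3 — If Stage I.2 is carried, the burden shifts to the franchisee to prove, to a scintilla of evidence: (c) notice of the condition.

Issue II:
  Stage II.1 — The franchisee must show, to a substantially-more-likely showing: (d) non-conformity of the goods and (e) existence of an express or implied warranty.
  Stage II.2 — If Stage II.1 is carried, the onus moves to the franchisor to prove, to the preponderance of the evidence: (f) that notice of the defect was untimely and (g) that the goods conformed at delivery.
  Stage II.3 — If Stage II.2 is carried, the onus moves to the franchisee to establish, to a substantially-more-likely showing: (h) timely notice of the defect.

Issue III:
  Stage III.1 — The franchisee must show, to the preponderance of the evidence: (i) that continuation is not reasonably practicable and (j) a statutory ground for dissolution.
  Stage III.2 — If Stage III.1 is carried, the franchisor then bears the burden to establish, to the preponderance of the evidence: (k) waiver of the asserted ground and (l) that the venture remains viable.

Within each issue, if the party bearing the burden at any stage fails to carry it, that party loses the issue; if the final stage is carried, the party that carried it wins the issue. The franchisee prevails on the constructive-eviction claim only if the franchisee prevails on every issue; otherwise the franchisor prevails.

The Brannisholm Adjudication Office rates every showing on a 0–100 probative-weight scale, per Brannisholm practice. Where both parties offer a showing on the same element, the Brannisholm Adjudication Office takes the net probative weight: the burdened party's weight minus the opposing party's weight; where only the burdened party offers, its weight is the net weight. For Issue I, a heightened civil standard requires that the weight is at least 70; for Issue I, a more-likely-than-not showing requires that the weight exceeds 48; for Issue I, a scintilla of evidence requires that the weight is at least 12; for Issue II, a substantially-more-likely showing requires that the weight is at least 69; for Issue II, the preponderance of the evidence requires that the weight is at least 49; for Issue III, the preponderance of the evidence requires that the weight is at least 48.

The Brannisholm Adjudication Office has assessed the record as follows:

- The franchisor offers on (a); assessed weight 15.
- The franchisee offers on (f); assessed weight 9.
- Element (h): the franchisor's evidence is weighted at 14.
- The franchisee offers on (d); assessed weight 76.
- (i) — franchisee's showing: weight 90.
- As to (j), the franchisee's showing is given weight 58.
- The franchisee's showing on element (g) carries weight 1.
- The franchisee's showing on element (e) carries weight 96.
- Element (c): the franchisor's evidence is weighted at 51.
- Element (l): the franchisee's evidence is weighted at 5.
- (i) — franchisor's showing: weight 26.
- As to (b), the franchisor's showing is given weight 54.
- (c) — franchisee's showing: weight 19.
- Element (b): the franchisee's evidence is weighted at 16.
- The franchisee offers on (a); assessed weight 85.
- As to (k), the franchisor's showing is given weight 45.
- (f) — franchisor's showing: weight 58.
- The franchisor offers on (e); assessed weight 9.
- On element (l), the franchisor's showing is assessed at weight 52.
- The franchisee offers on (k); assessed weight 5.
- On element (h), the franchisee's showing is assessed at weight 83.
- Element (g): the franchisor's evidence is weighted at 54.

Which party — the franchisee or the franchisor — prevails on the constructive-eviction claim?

— Issue I —
Stage I.1 (franchisee, a heightened civil standard, weight is at least 70): (a) net 85−15=70 ≥ 70 — meets.
  The franchisee carries Stage I.1; the franchisor now bears the burden.
Stage I.2 (franchisor, a more-likely-than-not showing, weight exceeds 48): (b) net 54−16=38 ≤ 48 — fails.
  Stage I.2 not carried; the franchisor fails its burden.
The franchisee prevails on this issue.
— Issue II —
Stage II.1 (franchisee, a substantially-more-likely showing, weight is at least 69): (d) 76 ≥ 69 — meets; (e) net 96−9=87 ≥ 69 — meets.
  Stage II.1 carried; the burden shifts to the franchisor.
Stage II.2 (franchisor, the preponderance of the evidence, weight is at least 49): (f) net 58−9=49 ≥ 49 — meets; (g) net 54−1=53 ≥ 49 — meets.
  Stage II.2 is satisfied; the onus moves to the franchisee.
Stage II.3 (franchisee, a substantially-more-likely showing, weight is at least 69): (h) net 83−14=69 ≥ 69 — meets.
  The franchisee carries the last stage.
Every stage carried; the franchisee prevails on this issue.
— Issue III —
Stage III.1 — burden on franchisee; standard: the preponderance of the evidence (weight is at least 48).
    (i): 90 − 26 = 64 ≥ 48 [met]
    (j): 58 ≥ 48 [met]
  All elements met. The burden passes to the franchisor.
Stage III.2 — burden on franchisor; standard: the preponderance of the evidence (weight is at least 48).
    (k): 45 − 5 = 40 < 48 [not met]
    (l): 52 − 5 = 47 < 48 [not met]
  The franchisor does not carry Stage III.2.
So the franchisee prevails on this issue.
Per-issue: Issue I → franchisee; Issue II → franchisee; Issue III → franchisee. The franchisee must prevail on every issue; overall, the franchisee prevails.

franchisee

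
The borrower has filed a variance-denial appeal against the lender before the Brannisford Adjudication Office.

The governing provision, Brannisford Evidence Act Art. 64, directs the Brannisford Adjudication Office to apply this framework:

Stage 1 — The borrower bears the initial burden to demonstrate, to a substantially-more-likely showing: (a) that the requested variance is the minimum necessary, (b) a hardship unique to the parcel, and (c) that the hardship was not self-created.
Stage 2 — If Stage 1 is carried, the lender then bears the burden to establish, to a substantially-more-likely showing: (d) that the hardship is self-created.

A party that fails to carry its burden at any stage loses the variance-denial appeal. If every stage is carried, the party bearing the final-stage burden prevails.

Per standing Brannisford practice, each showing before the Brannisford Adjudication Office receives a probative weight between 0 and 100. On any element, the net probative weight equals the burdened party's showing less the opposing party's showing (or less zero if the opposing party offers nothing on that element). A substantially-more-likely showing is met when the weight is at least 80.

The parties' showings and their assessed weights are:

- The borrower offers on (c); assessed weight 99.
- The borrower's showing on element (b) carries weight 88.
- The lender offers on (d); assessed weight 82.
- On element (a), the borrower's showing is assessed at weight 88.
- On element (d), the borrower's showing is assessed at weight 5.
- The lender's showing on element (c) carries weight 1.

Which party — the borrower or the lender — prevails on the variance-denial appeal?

borrower

Stage 1 (borrower, a substantially-more-likely showing, weight is at least 80): (a) 88 ≥ 80 — meets; (b) 88 ≥ 80 — meets; (c) net 99−1=98 ≥ 80 — meets.
  All elements met. The burden passes to the lender.
Stage 2 (lender, a substantially-more-likely showing, weight is at least 80): (d) net 82−5=77 < 80 — fails.
  Stage 2 not carried; the lender fails its burden.
So the borrower prevails.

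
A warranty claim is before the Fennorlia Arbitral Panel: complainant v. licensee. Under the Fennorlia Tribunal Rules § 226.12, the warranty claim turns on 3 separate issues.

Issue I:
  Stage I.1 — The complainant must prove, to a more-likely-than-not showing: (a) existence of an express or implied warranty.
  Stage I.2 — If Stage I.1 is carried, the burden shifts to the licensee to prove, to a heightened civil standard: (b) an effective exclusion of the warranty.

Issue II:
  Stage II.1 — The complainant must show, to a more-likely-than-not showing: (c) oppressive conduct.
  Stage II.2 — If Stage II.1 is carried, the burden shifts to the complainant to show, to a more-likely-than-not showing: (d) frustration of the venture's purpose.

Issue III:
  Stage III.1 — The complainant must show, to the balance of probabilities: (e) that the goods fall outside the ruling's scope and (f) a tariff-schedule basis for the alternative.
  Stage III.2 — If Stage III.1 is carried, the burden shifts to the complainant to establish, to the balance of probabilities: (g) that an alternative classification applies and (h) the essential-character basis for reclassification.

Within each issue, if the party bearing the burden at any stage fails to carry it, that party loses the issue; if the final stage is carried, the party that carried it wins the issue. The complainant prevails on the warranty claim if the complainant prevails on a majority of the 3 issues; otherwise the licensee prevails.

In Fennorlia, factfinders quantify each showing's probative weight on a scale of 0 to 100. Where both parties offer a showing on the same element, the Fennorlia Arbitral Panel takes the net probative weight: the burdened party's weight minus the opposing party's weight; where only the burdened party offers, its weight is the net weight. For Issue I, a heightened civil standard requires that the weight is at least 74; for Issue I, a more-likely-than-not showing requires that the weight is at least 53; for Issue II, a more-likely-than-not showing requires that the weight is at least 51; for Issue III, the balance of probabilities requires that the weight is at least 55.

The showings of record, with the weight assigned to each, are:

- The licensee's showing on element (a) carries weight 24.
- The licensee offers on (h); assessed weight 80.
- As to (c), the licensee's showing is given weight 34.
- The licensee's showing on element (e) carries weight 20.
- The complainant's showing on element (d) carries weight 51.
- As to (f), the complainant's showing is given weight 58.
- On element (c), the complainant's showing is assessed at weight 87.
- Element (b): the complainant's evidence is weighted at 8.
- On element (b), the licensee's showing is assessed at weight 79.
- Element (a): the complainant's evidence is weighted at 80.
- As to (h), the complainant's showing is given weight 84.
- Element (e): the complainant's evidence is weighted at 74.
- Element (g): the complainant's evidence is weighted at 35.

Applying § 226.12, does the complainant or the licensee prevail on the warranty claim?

complainant

— Issue I —
Stage I.1 (complainant, a more-likely-than-not showing, weight is at least 53): (a) net 80−24=56 ≥ 53 — meets.
  The complainant carries Stage I.1; the licensee now bears the burden.
Stage I.2 (licensee, a heightened civil standard, weight is at least 74): (b) net 79−8=71 < 74 — fails.
  Stage I.2 not carried; the licensee fails its burden.
So the complainant prevails on this issue.
— Issue II —
Stage II.1 — burden on complainant; standard: a more-likely-than-not showing (weight is at least 51).
    (c): 87 − 34 = 53 ≥ 51 [met]
  Stage II.1 is satisfied; the complainant continues to bear the burden.
Stage II.2 — burden on complainant; standard: a more-likely-than-not showing (weight is at least 51).
    (d): 51 ≥ 51 [met]
  Stage II.2 carried; the final stage is satisfied.
With every stage satisfied, the complainant prevails on this issue.
— Issue III —
At Stage III.1 the complainant must meet the balance of probabilities (weight is at least 55): on (e) the weight is 74 less the opposing 20 gives net 54, which does not reach 55, so (e) does not meet the standard; on (f) the weight is 58, ≥ 55, so (f) meets the standard.
  Not every element is met, so the complainant fails to carry Stage III.1.
The licensee prevails on this issue.
Per-issue: Issue I → complainant; Issue II → complainant; Issue III → licensee. The complainant must prevail on a majority of issues; overall, the complainant prevails.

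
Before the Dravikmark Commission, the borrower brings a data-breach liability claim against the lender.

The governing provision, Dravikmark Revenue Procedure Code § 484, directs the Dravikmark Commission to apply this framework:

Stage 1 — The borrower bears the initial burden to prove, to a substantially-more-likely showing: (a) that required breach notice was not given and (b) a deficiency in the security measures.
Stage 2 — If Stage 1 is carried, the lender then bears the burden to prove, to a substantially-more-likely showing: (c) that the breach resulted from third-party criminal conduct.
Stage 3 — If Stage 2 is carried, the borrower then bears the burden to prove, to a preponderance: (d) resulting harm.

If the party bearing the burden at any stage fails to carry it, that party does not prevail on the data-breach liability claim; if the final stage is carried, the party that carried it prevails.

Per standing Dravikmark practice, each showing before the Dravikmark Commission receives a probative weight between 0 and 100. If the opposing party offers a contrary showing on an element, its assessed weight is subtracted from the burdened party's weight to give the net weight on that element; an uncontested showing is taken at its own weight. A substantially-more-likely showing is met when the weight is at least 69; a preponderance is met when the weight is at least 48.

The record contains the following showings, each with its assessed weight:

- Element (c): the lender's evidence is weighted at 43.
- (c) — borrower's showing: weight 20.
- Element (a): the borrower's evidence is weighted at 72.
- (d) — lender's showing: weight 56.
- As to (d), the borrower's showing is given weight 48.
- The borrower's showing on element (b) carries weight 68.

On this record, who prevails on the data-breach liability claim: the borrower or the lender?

Stage 1 (borrower, a substantially-more-likely showing, weight is at least 69): (a) 72 ≥ 69 — meets; (b) 68 < 69 — fails.
  The borrower does not carry Stage 1.
The lender prevails.

lender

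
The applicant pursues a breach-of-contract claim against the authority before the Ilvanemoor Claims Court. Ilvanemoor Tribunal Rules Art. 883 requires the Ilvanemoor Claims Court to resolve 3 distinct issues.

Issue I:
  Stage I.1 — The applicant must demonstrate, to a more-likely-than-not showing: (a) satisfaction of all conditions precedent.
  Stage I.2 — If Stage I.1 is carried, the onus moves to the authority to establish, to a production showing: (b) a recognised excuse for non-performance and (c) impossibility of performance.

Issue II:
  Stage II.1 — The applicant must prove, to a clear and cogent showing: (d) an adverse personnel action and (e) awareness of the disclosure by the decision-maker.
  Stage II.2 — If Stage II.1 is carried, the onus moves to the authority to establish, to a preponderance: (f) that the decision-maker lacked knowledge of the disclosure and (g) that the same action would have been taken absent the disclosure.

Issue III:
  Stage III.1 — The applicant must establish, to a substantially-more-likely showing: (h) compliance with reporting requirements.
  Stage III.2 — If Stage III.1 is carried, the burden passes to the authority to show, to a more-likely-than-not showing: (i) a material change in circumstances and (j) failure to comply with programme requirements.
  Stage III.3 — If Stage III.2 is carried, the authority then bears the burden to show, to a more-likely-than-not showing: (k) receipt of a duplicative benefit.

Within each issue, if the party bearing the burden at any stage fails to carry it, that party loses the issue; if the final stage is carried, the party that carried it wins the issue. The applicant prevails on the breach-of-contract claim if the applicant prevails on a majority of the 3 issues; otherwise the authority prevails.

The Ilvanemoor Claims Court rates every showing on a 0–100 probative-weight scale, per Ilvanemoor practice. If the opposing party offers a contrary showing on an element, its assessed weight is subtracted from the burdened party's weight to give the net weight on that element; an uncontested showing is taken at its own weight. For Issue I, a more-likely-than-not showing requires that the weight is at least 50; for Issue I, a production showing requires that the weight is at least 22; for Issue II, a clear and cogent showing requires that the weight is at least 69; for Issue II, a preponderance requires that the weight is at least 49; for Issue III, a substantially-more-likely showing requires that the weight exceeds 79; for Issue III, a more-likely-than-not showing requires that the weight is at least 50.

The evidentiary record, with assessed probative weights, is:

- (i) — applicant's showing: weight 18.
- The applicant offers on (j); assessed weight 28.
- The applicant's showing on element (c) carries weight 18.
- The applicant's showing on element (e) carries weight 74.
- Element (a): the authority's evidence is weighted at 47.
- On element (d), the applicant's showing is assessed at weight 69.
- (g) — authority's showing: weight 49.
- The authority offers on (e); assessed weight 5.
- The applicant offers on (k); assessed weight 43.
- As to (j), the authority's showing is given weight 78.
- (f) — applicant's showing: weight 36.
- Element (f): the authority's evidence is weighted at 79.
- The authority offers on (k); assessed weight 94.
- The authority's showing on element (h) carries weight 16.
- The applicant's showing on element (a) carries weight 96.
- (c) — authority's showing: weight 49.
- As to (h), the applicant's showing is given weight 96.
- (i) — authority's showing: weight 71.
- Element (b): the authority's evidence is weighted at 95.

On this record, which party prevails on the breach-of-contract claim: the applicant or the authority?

authority

— Issue I —
Stage I.1 (applicant, a more-likely-than-not showing, weight is at least 50): (a) net 96−47=49 < 50 — fails.
  Stage I.1 not carried; the applicant fails its burden.
The analysis ends at Stage I.1; the authority prevails on this issue.
— Issue II —
At Stage II.1 the applicant must meet a clear and cogent showing (weight is at least 69): on (d) the weight is 69, ≥ 69, so (d) meets the standard; on (e) the weight is 74 less the opposing 5 gives net 69, ≥ 69, so (e) meets the standard.
  Stage II.1 carried; the burden shifts to the authority.
At Stage II.2 the authority must meet a preponderance (weight is at least 49): on (f) the weight is 79 less the opposing 36 gives net 43, < 49, so (f) does not meet the standard; on (g) the weight is 49, ≥ 49, so (g) meets the standard.
  Not every element is met, so the authority fails to carry Stage II.2.
The applicant prevails on this issue.
— Issue III —
At Stage III.1 the applicant must meet a substantially-more-likely showing (weight exceeds 79): on (h) the weight is 96 less the opposing 16 gives net 80, > 79, so (h) meets the standard.
  Stage III.1 carried; the burden shifts to the authority.
At Stage III.2 the authority must meet a more-likely-than-not showing (weight is at least 50): on (i) the weight is 71 less the opposing 18 gives net 53, which does reach 50, so (i) meets the standard; on (j) the weight is 78 less the opposing 28 gives net 50, which does reach 50, so (j) meets the standard.
  All elements met. The authority retains the burden for Stage III.3.
At Stage III.3 the authority must meet a more-likely-than-not showing (weight is at least 50): on (k) the weight is 94 less the opposing 43 gives net 51, which does reach 50, so (k) meets the standard.
  The authority carries the last stage.
Every stage carried; the authority prevails on this issue.
Per-issue: Issue I → authority; Issue II → applicant; Issue III → authority. The applicant must prevail on a majority of issues; overall, the authority prevails.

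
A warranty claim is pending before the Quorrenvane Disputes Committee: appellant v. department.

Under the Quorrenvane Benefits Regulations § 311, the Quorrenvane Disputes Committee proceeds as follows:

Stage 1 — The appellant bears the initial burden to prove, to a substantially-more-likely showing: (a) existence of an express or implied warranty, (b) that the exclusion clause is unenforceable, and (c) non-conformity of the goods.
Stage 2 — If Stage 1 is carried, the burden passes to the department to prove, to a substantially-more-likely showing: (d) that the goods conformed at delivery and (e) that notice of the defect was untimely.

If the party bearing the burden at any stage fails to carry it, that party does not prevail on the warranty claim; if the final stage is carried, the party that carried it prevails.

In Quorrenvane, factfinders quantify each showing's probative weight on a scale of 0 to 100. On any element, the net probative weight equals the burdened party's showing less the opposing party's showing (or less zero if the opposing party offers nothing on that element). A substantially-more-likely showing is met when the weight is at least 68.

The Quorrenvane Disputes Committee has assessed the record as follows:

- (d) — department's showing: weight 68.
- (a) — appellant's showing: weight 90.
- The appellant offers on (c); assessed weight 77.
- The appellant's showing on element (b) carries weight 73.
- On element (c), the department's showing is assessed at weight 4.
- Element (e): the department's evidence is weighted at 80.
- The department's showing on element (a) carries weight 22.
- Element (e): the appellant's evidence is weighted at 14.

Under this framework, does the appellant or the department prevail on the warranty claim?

At Stage 1 the appellant must meet a substantially-more-likely showing (weight is at least 68): on (a) the weight is 90 less the opposing 22 gives net 68, ≥ 68, so (a) meets the standard; on (b) the weight is 73, ≥ 68, so (b) meets the standard; on (c) the weight is 77 less the opposing 4 gives net 73, ≥ 68, so (c) meets the standard.
  Stage 1 is satisfied; the onus moves to the department.
At Stage 2 the department must meet a substantially-more-likely showing (weight is at least 68): on (d) the weight is 68, which does reach 68, so (d) meets the standard; on (e) the weight is 80 less the opposing 14 gives net 66, which does not reach 68, so (e) does not meet the standard.
  Not every element is met, so the department fails to carry Stage 2.
The appellant prevails.

appellant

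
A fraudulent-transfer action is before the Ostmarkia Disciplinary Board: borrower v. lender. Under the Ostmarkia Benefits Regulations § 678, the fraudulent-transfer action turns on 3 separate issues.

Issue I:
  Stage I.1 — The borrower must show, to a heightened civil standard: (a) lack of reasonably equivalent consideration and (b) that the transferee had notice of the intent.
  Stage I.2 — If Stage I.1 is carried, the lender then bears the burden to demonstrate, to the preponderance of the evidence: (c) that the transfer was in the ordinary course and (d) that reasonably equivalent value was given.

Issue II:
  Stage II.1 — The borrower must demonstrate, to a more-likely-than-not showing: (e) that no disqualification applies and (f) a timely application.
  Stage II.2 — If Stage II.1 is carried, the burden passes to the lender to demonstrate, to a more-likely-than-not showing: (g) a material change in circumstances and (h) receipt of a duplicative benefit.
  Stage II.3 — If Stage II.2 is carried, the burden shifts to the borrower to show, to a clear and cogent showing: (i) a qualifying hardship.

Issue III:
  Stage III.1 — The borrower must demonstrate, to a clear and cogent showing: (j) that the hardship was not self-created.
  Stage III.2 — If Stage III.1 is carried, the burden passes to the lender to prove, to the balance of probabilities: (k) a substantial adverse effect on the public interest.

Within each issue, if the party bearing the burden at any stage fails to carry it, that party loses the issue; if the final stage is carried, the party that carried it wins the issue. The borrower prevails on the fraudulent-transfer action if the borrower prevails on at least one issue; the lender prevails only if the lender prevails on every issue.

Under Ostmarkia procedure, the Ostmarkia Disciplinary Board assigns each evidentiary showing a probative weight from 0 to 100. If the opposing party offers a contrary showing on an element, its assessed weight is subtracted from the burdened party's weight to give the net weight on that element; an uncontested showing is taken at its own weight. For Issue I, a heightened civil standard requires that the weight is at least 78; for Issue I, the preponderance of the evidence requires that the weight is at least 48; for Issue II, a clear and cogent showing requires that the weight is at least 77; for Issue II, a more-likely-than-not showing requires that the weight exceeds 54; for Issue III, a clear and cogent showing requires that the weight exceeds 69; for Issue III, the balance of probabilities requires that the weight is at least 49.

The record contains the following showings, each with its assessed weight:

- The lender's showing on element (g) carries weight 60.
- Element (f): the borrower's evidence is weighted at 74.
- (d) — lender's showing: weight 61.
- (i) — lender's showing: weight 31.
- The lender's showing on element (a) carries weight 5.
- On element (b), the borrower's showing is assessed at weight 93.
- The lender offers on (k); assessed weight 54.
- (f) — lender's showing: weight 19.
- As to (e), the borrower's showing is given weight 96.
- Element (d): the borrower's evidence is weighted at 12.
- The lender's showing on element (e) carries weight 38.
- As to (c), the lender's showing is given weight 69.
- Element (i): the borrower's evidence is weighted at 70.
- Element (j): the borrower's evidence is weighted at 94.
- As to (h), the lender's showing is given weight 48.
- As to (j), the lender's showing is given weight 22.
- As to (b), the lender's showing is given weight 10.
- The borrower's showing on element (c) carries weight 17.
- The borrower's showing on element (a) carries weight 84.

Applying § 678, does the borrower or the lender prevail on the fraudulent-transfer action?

borrower

— Issue I —
Stage I.1 (borrower, a heightened civil standard, weight is at least 78): (a) net 84−5=79 ≥ 78 — meets; (b) net 93−10=83 ≥ 78 — meets.
  Stage I.1 carried; the burden shifts to the lender.
Stage I.2 (lender, the preponderance of the evidence, weight is at least 48): (c) net 69−17=52 ≥ 48 — meets; (d) net 61−12=49 ≥ 48 — meets.
  Stage I.2 carried; the final stage is satisfied.
Every stage carried; the lender prevails on this issue.
— Issue II —
Stage II.1 — burden on borrower; standard: a more-likely-than-not showing (weight exceeds 54).
    (e): 96 − 38 = 58 > 54 [met]
    (f): 74 − 19 = 55 > 54 [met]
  Stage II.1 is satisfied; the onus moves to the lender.
Stage II.2 — burden on lender; standard: a more-likely-than-not showing (weight exceeds 54).
    (g): 60 > 54 [met]
    (h): 48 ≤ 54 [not met]
  Not every element is met, so the lender fails to carry Stage II.2.
So the borrower prevails on this issue.
— Issue III —
At Stage III.1 the borrower must meet a clear and cogent showing (weight exceeds 69): on (j) the weight is 94 less the opposing 22 gives net 72, > 69, so (j) meets the standard.
  The borrower carries Stage III.1; the lender now bears the burden.
At Stage III.2 the lender must meet the balance of probabilities (weight is at least 49): on (k) the weight is 54, ≥ 49, so (k) meets the standard.
  All elements met at the final stage.
With every stage satisfied, the lender prevails on this issue.
Per-issue: Issue I → lender; Issue II → borrower; Issue III → lender. The borrower must prevail on at least one issue; overall, the borrower prevails.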